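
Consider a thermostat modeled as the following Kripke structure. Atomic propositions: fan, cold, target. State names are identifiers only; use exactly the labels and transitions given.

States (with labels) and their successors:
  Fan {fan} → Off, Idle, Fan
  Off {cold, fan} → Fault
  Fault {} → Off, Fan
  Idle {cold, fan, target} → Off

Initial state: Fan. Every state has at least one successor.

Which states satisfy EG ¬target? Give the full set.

States satisfying ¬target: {Fan, Off, Fault}.
States satisfying EG ¬target: {Fan, Off, Fault}.

{Fan, Off, Fault}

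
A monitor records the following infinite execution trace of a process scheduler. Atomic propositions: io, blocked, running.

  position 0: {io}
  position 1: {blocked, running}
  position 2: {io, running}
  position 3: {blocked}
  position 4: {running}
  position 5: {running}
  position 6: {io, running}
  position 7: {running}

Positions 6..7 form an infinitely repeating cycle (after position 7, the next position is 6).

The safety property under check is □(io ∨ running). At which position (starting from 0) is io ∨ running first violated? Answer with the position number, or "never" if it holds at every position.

3

Check io ∨ running at each position in order: 0 ✓, 1 ✓, 2 ✓.
At position 3 the labels are {blocked}, so io ∨ running is false there. This is the first violation.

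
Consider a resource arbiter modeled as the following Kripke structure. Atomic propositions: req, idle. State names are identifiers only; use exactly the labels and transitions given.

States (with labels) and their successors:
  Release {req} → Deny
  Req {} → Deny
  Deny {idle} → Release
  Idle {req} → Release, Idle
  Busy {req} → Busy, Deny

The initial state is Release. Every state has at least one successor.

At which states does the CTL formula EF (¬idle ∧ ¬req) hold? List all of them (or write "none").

States satisfying ¬idle ∧ ¬req: {Req}.
States satisfying EF (¬idle ∧ ¬req): {Req}.

{Req}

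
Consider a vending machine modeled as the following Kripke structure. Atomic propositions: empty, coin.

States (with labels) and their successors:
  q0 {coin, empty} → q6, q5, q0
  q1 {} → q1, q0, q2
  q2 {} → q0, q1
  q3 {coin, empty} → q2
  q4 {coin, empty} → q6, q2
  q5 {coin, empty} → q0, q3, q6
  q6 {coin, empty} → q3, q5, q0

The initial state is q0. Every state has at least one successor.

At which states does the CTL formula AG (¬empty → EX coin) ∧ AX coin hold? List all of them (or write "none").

{q0, q5, q6}

States satisfying ¬empty → EX coin: {q0, q1, q2, q3, q4, q5, q6}.
States satisfying AG (¬empty → EX coin): {q0, q1, q2, q3, q4, q5, q6}.
States satisfying coin: {q0, q3, q4, q5, q6}.
States satisfying AX coin: {q0, q5, q6}.
States satisfying AG (¬empty → EX coin) ∧ AX coin: {q0, q5, q6}.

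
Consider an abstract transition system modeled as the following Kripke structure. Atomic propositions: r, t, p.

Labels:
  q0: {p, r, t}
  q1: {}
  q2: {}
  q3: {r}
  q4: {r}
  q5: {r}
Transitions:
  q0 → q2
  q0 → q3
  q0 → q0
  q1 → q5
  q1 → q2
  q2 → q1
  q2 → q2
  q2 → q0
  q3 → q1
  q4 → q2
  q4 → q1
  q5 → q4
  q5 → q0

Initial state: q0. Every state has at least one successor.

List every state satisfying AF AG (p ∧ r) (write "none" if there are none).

States satisfying AG (p ∧ r): ∅.
States satisfying AF AG (p ∧ r): ∅.

none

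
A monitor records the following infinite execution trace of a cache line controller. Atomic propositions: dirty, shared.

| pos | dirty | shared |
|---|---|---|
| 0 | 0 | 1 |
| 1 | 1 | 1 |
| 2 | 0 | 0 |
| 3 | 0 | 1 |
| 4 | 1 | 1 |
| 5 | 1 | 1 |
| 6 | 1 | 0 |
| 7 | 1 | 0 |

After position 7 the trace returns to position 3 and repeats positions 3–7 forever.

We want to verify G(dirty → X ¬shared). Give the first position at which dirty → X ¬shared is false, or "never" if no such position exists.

4

Check dirty → X ¬shared at each position in order: 0 ✓, 1 ✓, 2 ✓, 3 ✓.
At position 4 the labels are {dirty, shared} and the next position 5 has {dirty, shared}, so dirty → X ¬shared is false there. This is the first violation.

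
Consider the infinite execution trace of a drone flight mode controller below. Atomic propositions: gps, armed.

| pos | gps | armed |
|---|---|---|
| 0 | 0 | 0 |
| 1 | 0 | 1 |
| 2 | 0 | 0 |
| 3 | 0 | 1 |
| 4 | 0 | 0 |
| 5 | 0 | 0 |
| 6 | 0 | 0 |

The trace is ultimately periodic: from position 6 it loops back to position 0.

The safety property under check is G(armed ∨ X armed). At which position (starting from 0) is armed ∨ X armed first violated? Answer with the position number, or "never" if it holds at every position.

Check armed ∨ X armed at each position in order: 0 ✓, 1 ✓, 2 ✓, 3 ✓.
At position 4 the labels are {} and the next position 5 has {}, so armed ∨ X armed is false there. This is the first violation.

4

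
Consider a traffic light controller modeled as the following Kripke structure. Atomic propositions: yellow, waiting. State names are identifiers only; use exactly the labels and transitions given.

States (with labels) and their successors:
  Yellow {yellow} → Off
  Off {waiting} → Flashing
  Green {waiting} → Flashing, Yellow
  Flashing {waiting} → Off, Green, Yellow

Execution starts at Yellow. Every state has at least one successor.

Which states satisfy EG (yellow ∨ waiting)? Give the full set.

{Yellow, Off, Green, Flashing}

States satisfying yellow ∨ waiting: {Yellow, Off, Green, Flashing}.
States satisfying EG (yellow ∨ waiting): {Yellow, Off, Green, Flashing}.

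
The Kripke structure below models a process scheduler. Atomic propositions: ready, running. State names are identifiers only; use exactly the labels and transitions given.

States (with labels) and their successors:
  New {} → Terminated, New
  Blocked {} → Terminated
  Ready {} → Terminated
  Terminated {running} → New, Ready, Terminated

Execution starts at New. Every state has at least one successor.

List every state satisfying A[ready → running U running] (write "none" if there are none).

{Blocked, Ready, Terminated}

States satisfying ready → running: {New, Blocked, Ready, Terminated}.
States satisfying running: {Terminated}.
States satisfying A[ready → running U running]: {Blocked, Ready, Terminated}.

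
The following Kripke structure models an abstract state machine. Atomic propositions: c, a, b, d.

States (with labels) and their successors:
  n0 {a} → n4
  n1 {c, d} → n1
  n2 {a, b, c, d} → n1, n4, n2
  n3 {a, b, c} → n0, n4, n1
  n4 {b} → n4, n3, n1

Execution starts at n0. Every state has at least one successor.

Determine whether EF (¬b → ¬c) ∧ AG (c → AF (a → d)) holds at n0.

Holds

States satisfying ¬b → ¬c: {n0, n2, n3, n4}.
States satisfying EF (¬b → ¬c): {n0, n2, n3, n4}.
States satisfying c → AF (a → d): {n0, n1, n2, n3, n4}.
States satisfying AG (c → AF (a → d)): {n0, n1, n2, n3, n4}.
States satisfying EF (¬b → ¬c) ∧ AG (c → AF (a → d)): {n0, n2, n3, n4}.
n0 ∈ Sat(EF (¬b → ¬c) ∧ AG (c → AF (a → d))).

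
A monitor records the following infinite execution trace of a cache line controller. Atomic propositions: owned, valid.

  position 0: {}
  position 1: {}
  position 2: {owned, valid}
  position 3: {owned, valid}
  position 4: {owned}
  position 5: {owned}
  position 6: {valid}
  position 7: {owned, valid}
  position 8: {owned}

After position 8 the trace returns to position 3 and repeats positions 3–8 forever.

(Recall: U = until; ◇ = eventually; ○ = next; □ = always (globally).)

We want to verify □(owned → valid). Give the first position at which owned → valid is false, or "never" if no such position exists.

4

Check owned → valid at each position in order: 0 ✓, 1 ✓, 2 ✓, 3 ✓.
At position 4 the labels are {owned}, so owned → valid is false there. This is the first violation.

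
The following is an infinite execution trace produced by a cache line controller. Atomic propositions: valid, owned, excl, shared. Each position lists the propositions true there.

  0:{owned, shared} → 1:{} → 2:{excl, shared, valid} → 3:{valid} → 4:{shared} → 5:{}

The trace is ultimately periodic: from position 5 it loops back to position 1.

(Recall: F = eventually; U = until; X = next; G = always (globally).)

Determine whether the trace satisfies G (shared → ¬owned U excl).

Does not hold

shared → ¬owned U excl must hold at every position from 0 onward. It fails at position 0, so G (shared → ¬owned U excl) is false.
Positions where shared holds: 0, 2, 4.
Check ¬owned U excl at each: 0→fails, 2→ok, 4→ok.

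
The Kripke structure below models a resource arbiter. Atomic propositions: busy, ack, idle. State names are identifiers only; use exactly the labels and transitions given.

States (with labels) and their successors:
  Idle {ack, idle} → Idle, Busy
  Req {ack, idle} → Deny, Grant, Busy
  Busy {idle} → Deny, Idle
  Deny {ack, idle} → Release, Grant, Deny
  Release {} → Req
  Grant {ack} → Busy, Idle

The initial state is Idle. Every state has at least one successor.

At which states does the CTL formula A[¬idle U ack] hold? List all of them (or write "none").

States satisfying ¬idle: {Release, Grant}.
States satisfying ack: {Idle, Req, Deny, Grant}.
States satisfying A[¬idle U ack]: {Idle, Req, Deny, Release, Grant}.

{Idle, Req, Deny, Release, Grant}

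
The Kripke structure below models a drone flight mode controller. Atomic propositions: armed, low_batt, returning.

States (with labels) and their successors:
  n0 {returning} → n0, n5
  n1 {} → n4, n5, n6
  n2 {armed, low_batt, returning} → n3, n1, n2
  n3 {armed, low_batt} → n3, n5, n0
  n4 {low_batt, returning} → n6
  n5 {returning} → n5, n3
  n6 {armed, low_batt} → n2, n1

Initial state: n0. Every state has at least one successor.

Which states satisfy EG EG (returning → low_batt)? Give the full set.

{n1, n2, n3, n4, n6}

States satisfying EG (returning → low_batt): {n1, n2, n3, n4, n6}.
States satisfying EG EG (returning → low_batt): {n1, n2, n3, n4, n6}.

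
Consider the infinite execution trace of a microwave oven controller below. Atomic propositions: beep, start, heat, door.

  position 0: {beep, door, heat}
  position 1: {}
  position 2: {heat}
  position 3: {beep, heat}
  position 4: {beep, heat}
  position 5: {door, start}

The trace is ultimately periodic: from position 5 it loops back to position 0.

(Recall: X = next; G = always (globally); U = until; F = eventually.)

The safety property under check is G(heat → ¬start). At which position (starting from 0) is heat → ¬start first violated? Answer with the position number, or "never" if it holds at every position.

never

heat → ¬start holds at every position 0..5, and those are all the positions the trace ever visits, so the invariant G(heat → ¬start) is never violated.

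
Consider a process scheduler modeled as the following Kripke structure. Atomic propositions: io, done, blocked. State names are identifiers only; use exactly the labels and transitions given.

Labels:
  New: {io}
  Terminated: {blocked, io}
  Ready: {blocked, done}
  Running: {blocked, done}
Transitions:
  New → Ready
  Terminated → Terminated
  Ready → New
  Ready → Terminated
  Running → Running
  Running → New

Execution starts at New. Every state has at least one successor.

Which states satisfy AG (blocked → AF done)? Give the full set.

States satisfying blocked → AF done: {New, Ready, Running}.
States satisfying AG (blocked → AF done): ∅.

none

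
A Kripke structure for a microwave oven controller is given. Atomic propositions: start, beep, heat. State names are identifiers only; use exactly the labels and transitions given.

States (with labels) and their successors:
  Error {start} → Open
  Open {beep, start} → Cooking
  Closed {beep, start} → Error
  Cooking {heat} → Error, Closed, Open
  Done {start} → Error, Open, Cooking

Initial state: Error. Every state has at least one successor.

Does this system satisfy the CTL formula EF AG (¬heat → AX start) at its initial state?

States satisfying AG (¬heat → AX start): ∅.
States satisfying EF AG (¬heat → AX start): ∅.
No suitable path/successor from Error witnesses the formula.
Error ∉ Sat(EF AG (¬heat → AX start)).

Violated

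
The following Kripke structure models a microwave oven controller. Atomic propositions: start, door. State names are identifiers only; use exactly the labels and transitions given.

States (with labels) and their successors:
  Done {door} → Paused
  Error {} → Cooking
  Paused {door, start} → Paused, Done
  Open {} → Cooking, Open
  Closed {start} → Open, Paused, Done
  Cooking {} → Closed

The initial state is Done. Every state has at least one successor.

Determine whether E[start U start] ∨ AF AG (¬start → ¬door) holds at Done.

No

States satisfying start: {Paused, Closed}.
States satisfying E[start U start]: {Paused, Closed}.
States satisfying AG (¬start → ¬door): ∅.
States satisfying AF AG (¬start → ¬door): ∅.
States satisfying E[start U start] ∨ AF AG (¬start → ¬door): {Paused, Closed}.
Done ∉ Sat(E[start U start] ∨ AF AG (¬start → ¬door)).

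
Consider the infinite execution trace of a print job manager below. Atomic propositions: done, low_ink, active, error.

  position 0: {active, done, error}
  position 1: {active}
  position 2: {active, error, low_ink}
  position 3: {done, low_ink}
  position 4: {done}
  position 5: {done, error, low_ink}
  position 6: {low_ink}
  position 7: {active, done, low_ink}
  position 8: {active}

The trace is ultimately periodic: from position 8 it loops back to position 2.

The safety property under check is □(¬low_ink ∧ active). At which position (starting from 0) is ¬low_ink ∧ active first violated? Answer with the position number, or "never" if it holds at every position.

Check ¬low_ink ∧ active at each position in order: 0 ✓, 1 ✓.
At position 2 the labels are {active, error, low_ink}, so ¬low_ink ∧ active is false there. This is the first violation.

2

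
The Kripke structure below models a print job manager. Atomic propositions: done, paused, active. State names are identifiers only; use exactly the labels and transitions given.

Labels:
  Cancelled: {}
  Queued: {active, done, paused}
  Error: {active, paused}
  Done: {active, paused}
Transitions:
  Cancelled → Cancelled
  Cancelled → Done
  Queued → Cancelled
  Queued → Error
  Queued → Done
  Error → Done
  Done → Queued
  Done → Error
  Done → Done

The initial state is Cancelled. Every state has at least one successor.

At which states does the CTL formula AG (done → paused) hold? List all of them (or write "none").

{Cancelled, Queued, Error, Done}

States satisfying done → paused: {Cancelled, Queued, Error, Done}.
States satisfying AG (done → paused): {Cancelled, Queued, Error, Done}.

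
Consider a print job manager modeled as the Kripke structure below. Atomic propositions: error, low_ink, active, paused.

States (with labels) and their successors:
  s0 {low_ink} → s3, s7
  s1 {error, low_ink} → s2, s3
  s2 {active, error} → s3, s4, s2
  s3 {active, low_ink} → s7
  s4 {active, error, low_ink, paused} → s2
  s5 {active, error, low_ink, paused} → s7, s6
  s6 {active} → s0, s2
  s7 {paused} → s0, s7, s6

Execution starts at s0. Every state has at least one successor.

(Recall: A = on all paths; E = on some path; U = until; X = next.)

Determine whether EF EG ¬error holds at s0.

States satisfying EG ¬error: {s0, s3, s6, s7}.
States satisfying EF EG ¬error: {s0, s1, s2, s3, s4, s5, s6, s7}.
Some path from s0 reaches a state where EG ¬error holds.
s0 ∈ Sat(EF EG ¬error).

Holds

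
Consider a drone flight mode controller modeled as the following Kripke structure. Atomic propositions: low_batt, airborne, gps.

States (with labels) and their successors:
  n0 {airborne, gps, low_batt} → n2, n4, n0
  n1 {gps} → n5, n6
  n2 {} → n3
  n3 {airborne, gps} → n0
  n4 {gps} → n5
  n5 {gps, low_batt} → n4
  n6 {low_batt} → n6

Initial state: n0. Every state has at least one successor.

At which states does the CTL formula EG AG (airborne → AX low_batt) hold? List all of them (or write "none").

{n1, n4, n5, n6}

States satisfying AG (airborne → AX low_batt): {n1, n4, n5, n6}.
States satisfying EG AG (airborne → AX low_batt): {n1, n4, n5, n6}.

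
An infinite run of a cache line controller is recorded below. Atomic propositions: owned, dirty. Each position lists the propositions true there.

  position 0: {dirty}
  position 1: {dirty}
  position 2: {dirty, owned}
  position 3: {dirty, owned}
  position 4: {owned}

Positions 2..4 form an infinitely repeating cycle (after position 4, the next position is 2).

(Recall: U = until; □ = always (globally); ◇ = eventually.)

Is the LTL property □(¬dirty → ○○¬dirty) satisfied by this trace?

Violated

¬dirty → ○○¬dirty must hold at every position from 0 onward. It fails at position 4, so □(¬dirty → ○○¬dirty) is false.
Positions where ¬dirty holds: 4.
Check ○○¬dirty at each: 4→fails.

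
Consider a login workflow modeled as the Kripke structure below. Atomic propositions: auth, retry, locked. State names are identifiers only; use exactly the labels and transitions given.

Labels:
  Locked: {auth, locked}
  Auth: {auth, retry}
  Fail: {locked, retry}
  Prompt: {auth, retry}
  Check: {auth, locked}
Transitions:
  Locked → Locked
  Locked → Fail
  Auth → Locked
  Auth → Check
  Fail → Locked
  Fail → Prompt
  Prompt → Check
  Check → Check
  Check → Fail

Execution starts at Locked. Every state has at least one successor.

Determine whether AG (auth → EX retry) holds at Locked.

States satisfying auth → EX retry: {Locked, Fail, Check}.
States satisfying AG (auth → EX retry): ∅.
Prompt is reachable from Locked and violates auth → EX retry, so AG fails at Locked.
Locked ∉ Sat(AG (auth → EX retry)).

Does not hold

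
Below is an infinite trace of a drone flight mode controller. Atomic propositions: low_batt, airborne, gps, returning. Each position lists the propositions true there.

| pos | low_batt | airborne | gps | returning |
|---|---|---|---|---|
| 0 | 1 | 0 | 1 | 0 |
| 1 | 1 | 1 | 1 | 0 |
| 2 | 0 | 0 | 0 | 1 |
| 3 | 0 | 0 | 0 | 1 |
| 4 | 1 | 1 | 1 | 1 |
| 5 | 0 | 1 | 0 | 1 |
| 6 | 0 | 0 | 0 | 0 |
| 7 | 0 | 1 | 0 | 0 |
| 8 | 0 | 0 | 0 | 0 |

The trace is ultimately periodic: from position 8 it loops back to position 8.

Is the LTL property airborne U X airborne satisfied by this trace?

Holds

Walking from position 0: X airborne first holds at position 0, and airborne holds at every earlier position along the way, so airborne U X airborne holds.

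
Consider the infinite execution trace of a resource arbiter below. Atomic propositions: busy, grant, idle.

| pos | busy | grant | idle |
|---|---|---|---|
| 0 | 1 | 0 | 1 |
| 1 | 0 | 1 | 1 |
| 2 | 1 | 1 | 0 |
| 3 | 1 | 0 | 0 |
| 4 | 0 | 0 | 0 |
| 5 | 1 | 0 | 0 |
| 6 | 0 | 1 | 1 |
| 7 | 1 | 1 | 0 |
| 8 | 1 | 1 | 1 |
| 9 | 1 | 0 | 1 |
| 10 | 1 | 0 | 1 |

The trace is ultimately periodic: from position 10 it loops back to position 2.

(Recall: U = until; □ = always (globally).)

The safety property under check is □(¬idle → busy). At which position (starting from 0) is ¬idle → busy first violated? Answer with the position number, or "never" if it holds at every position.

4

Check ¬idle → busy at each position in order: 0 ✓, 1 ✓, 2 ✓, 3 ✓.
At position 4 the labels are {}, so ¬idle → busy is false there. This is the first violation.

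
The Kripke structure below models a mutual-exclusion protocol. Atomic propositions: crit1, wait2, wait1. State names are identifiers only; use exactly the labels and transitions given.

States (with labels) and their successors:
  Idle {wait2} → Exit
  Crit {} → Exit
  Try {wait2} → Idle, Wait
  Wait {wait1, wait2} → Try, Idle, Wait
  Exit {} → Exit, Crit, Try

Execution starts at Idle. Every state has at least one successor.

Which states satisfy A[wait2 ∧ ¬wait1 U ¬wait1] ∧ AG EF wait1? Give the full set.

{Idle, Crit, Try, Exit}

States satisfying wait2 ∧ ¬wait1: {Idle, Try}.
States satisfying ¬wait1: {Idle, Crit, Try, Exit}.
States satisfying A[wait2 ∧ ¬wait1 U ¬wait1]: {Idle, Crit, Try, Exit}.
States satisfying EF wait1: {Idle, Crit, Try, Wait, Exit}.
States satisfying AG EF wait1: {Idle, Crit, Try, Wait, Exit}.
States satisfying A[wait2 ∧ ¬wait1 U ¬wait1] ∧ AG EF wait1: {Idle, Crit, Try, Exit}.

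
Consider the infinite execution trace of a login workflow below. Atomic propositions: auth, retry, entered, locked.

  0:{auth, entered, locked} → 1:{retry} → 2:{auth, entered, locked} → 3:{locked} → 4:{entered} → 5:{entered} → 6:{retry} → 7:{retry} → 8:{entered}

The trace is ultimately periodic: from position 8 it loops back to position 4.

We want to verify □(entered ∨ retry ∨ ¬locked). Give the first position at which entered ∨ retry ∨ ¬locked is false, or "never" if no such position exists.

3

Check entered ∨ retry ∨ ¬locked at each position in order: 0 ✓, 1 ✓, 2 ✓.
At position 3 the labels are {locked}, so entered ∨ retry ∨ ¬locked is false there. This is the first violation.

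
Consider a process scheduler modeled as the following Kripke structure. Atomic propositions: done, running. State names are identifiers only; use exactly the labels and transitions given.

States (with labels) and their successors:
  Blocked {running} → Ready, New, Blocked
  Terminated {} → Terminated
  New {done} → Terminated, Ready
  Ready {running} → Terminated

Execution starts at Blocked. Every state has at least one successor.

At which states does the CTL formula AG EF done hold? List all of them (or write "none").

none

States satisfying EF done: {Blocked, New}.
States satisfying AG EF done: ∅.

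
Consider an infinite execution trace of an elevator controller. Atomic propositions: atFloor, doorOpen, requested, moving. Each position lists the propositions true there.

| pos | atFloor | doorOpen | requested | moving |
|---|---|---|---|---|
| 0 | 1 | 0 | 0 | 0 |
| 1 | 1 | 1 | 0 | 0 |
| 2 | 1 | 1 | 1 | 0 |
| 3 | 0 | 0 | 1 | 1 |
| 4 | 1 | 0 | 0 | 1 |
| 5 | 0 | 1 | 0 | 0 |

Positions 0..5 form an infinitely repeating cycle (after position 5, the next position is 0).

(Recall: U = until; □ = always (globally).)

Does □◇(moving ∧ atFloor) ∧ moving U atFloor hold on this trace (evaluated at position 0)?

Satisfied

◇(moving ∧ atFloor) holds at every position 0..5, and those are all positions ever visited, so □◇(moving ∧ atFloor) holds.
Walking from position 0: atFloor first holds at position 0, and moving holds at every earlier position along the way, so moving U atFloor holds.
At position 0: □◇(moving ∧ atFloor) is true; moving U atFloor is true; so □◇(moving ∧ atFloor) ∧ moving U atFloor is true.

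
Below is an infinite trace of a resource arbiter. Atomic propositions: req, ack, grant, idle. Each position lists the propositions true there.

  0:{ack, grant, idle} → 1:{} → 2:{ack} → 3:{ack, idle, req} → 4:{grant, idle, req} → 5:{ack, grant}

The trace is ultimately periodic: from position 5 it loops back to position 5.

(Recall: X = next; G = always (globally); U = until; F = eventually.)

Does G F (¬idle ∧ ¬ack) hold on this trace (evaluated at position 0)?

F (¬idle ∧ ¬ack) must hold at every position from 0 onward. It fails at position 2, so G F (¬idle ∧ ¬ack) is false.

Violated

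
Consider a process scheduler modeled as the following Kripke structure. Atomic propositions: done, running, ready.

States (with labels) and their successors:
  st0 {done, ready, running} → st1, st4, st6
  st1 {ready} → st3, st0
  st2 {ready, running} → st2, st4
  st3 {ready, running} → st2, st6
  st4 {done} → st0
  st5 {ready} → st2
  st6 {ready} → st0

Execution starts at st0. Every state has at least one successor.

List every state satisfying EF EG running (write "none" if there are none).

{st0, st1, st2, st3, st4, st5, st6}

States satisfying EG running: {st2, st3}.
States satisfying EF EG running: {st0, st1, st2, st3, st4, st5, st6}.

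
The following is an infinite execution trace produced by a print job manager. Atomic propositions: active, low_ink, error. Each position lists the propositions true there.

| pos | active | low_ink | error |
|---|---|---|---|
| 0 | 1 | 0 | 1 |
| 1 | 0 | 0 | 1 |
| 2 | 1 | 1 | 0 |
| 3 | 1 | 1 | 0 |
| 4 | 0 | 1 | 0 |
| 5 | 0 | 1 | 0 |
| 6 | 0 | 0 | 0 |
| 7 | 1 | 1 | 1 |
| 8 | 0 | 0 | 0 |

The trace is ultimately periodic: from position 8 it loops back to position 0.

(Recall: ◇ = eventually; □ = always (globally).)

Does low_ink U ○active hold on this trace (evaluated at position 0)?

Walking from position 0: at position 0, ○active has not yet held and low_ink fails, so low_ink U ○active is false.

No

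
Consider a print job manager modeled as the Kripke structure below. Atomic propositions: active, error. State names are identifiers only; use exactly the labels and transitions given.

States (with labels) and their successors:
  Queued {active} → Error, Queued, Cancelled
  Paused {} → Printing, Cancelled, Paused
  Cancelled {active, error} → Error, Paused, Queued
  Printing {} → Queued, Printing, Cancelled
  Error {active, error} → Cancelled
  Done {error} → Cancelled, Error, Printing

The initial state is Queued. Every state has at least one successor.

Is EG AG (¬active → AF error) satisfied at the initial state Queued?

States satisfying AG (¬active → AF error): ∅.
States satisfying EG AG (¬active → AF error): ∅.
No suitable path/successor from Queued witnesses the formula.
Queued ∉ Sat(EG AG (¬active → AF error)).

No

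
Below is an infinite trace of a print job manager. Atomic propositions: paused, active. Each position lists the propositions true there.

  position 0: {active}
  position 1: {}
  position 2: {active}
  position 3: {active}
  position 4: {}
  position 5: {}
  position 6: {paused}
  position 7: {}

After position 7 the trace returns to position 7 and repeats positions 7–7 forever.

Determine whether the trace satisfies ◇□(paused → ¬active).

Holds

□(paused → ¬active) holds at position 0, which is reachable from 0, so ◇□(paused → ¬active) holds.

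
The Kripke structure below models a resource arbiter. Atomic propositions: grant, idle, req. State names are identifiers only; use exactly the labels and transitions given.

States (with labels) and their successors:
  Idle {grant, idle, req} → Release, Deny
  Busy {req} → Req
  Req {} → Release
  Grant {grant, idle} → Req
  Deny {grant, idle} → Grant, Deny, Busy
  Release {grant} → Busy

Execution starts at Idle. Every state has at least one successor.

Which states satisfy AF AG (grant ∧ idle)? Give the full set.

none

States satisfying AG (grant ∧ idle): ∅.
States satisfying AF AG (grant ∧ idle): ∅.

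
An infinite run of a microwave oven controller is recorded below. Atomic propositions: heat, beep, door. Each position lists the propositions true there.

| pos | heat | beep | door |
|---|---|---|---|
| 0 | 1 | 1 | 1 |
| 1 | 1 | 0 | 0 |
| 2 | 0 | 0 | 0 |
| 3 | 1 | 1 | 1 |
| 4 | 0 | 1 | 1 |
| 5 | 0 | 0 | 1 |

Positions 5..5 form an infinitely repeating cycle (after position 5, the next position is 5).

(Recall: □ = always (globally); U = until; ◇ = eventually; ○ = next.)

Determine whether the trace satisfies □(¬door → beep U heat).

No

¬door → beep U heat must hold at every position from 0 onward. It fails at position 2, so □(¬door → beep U heat) is false.
Positions where ¬door holds: 1, 2.
Check beep U heat at each: 1→ok, 2→fails.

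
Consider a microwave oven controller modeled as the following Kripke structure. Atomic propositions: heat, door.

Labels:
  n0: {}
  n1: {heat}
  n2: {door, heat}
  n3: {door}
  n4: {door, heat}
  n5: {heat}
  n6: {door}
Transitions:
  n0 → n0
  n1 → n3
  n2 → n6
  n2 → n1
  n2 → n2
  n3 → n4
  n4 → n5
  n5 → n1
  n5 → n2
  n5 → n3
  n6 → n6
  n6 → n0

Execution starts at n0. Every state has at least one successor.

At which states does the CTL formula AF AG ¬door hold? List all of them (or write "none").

{n0}

States satisfying AG ¬door: {n0}.
States satisfying AF AG ¬door: {n0}.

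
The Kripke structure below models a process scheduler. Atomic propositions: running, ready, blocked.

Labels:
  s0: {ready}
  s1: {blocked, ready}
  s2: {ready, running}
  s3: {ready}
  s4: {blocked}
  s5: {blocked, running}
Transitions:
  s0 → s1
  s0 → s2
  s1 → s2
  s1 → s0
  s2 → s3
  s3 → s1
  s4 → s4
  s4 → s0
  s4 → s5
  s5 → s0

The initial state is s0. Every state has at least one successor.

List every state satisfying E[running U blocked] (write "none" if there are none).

States satisfying running: {s2, s5}.
States satisfying blocked: {s1, s4, s5}.
States satisfying E[running U blocked]: {s1, s4, s5}.

{s1, s4, s5}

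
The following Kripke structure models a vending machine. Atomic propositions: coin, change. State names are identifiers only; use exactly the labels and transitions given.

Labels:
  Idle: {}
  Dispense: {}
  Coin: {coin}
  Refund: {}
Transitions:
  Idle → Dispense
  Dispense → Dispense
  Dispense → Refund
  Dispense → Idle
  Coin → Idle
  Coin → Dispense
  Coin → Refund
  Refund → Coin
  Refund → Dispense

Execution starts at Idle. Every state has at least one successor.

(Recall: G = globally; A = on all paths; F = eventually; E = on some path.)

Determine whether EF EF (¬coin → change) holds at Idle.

States satisfying EF (¬coin → change): {Idle, Dispense, Coin, Refund}.
States satisfying EF EF (¬coin → change): {Idle, Dispense, Coin, Refund}.
Some path from Idle reaches a state where EF (¬coin → change) holds.
Idle ∈ Sat(EF EF (¬coin → change)).

Holds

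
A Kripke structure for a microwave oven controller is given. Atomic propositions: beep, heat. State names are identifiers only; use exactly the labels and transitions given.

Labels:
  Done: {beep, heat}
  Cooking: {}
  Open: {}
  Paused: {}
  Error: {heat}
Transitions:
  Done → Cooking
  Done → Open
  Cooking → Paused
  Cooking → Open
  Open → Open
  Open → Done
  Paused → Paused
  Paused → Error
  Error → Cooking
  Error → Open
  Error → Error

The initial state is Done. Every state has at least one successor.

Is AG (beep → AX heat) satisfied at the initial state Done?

States satisfying beep → AX heat: {Cooking, Open, Paused, Error}.
States satisfying AG (beep → AX heat): ∅.
Done is reachable from Done and violates beep → AX heat, so AG fails at Done.
Done ∉ Sat(AG (beep → AX heat)).

No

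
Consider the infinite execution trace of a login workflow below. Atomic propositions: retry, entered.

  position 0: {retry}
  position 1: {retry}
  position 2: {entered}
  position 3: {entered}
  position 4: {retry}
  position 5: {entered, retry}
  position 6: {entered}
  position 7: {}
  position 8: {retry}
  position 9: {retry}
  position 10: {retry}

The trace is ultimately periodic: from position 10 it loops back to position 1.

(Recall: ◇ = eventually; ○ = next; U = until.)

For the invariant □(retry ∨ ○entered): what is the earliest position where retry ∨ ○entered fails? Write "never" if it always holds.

3

Check retry ∨ ○entered at each position in order: 0 ✓, 1 ✓, 2 ✓.
At position 3 the labels are {entered} and the next position 4 has {retry}, so retry ∨ ○entered is false there. This is the first violation.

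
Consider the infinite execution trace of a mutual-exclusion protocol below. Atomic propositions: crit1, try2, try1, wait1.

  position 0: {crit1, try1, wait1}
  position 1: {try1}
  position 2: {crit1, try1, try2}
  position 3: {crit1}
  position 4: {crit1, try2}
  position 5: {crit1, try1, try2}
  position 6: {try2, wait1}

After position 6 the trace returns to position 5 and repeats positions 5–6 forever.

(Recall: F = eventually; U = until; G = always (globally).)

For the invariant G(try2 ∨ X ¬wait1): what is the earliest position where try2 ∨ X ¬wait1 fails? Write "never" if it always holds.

never

try2 ∨ X ¬wait1 holds at every position 0..6, and those are all the positions the trace ever visits, so the invariant G(try2 ∨ X ¬wait1) is never violated.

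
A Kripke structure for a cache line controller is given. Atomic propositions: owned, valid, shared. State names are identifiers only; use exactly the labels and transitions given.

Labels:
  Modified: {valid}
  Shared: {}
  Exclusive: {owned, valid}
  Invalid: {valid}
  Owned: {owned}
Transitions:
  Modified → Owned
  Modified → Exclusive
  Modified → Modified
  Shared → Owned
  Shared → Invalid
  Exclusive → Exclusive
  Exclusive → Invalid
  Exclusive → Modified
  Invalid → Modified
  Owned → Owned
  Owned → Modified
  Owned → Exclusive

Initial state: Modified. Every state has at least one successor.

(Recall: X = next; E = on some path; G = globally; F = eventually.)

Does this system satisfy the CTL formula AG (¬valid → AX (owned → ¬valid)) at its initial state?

No

States satisfying ¬valid → AX (owned → ¬valid): {Modified, Shared, Exclusive, Invalid}.
States satisfying AG (¬valid → AX (owned → ¬valid)): ∅.
Owned is reachable from Modified and violates ¬valid → AX (owned → ¬valid), so AG fails at Modified.
Modified ∉ Sat(AG (¬valid → AX (owned → ¬valid))).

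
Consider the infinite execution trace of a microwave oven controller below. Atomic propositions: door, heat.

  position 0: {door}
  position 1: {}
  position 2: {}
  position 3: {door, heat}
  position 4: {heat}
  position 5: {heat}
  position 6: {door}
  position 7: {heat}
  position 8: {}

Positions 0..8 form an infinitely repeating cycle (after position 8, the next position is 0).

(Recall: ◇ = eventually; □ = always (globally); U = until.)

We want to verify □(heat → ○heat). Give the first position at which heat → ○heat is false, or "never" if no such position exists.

Check heat → ○heat at each position in order: 0 ✓, 1 ✓, 2 ✓, 3 ✓, 4 ✓.
At position 5 the labels are {heat} and the next position 6 has {door}, so heat → ○heat is false there. This is the first violation.

5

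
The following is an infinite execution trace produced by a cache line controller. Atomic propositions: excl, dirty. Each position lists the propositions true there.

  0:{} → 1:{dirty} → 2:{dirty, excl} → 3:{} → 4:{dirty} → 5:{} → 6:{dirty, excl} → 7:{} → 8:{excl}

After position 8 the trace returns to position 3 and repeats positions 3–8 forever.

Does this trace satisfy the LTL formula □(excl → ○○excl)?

Violated

excl → ○○excl must hold at every position from 0 onward. It fails at position 2, so □(excl → ○○excl) is false.
Positions where excl holds: 2, 6, 8.
Check ○○excl at each: 2→fails, 6→ok, 8→fails.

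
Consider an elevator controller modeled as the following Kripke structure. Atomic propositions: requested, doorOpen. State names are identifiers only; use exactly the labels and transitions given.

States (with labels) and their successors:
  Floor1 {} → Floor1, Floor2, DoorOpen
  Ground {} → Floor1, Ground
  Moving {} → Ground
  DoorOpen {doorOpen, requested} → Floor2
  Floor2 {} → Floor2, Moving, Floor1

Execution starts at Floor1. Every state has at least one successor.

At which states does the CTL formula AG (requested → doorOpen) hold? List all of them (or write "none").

States satisfying requested → doorOpen: {Floor1, Ground, Moving, DoorOpen, Floor2}.
States satisfying AG (requested → doorOpen): {Floor1, Ground, Moving, DoorOpen, Floor2}.

{Floor1, Ground, Moving, DoorOpen, Floor2}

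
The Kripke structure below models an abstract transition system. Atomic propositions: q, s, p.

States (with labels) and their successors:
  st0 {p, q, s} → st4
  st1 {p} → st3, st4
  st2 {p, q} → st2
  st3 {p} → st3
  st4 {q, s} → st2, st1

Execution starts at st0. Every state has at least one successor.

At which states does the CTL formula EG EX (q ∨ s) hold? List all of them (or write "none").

States satisfying EX (q ∨ s): {st0, st1, st2, st4}.
States satisfying EG EX (q ∨ s): {st0, st1, st2, st4}.

{st0, st1, st2, st4}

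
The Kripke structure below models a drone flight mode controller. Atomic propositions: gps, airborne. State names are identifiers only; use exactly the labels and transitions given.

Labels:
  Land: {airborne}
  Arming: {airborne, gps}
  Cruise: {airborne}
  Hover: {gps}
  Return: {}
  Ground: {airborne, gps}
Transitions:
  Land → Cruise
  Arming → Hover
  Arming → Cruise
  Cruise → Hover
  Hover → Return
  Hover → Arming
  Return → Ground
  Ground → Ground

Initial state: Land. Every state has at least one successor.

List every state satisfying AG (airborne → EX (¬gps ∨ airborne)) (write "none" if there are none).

States satisfying airborne → EX (¬gps ∨ airborne): {Land, Arming, Hover, Return, Ground}.
States satisfying AG (airborne → EX (¬gps ∨ airborne)): {Return, Ground}.

{Return, Ground}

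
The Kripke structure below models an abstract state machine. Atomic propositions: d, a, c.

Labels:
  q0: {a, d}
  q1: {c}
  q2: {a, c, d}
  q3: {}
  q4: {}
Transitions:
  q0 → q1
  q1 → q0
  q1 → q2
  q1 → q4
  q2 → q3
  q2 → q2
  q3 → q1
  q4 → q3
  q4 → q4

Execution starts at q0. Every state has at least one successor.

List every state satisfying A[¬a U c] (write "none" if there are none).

States satisfying ¬a: {q1, q3, q4}.
States satisfying c: {q1, q2}.
States satisfying A[¬a U c]: {q1, q2, q3}.

{q1, q2, q3}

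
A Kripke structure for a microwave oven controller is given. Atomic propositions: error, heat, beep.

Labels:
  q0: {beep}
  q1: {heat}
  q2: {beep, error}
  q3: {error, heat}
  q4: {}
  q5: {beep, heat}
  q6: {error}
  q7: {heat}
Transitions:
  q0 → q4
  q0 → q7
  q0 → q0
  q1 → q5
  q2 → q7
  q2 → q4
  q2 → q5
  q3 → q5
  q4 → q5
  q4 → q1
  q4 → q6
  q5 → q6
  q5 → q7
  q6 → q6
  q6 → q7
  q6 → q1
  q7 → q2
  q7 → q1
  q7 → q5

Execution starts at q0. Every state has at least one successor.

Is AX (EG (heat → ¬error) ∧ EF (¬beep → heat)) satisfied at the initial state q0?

States satisfying EG (heat → ¬error) ∧ EF (¬beep → heat): {q0, q1, q2, q4, q5, q6, q7}.
States satisfying AX (EG (heat → ¬error) ∧ EF (¬beep → heat)): {q0, q1, q2, q3, q4, q5, q6, q7}.
q0 ∈ Sat(AX (EG (heat → ¬error) ∧ EF (¬beep → heat))).

Satisfied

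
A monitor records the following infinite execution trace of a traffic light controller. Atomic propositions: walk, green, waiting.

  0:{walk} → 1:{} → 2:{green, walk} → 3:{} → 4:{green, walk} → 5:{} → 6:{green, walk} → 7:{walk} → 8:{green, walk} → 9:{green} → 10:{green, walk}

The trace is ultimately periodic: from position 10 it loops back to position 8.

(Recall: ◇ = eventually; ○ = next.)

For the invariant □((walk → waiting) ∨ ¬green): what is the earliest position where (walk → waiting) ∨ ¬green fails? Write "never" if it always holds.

2

Check (walk → waiting) ∨ ¬green at each position in order: 0 ✓, 1 ✓.
At position 2 the labels are {green, walk}, so (walk → waiting) ∨ ¬green is false there. This is the first violation.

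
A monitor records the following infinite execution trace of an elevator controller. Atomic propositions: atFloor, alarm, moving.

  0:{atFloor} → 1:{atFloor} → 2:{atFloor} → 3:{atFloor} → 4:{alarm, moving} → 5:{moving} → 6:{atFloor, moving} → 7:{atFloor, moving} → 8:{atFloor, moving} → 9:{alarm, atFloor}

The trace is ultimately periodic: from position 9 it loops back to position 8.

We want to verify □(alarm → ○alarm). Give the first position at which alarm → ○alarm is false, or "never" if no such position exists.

Check alarm → ○alarm at each position in order: 0 ✓, 1 ✓, 2 ✓, 3 ✓.
At position 4 the labels are {alarm, moving} and the next position 5 has {moving}, so alarm → ○alarm is false there. This is the first violation.

4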